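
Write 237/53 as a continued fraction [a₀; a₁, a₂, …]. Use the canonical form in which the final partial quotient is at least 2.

Apply division with remainder until the remainder is 0:
237 ÷ 53 → quotient 4, remainder 25
53 ÷ 25 → quotient 2, remainder 3
25 ÷ 3 → quotient 8, remainder 1
3 ÷ 1 → quotient 3, remainder 0

[4; 2, 8, 3]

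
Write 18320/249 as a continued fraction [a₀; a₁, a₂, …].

[73; 1, 1, 2, 1, 6, 2, 2]

Run the Euclidean algorithm, recording each quotient:
18320 ÷ 249 → quotient 73, remainder 143
249 ÷ 143 → quotient 1, remainder 106
143 ÷ 106 → quotient 1, remainder 37
106 ÷ 37 → quotient 2, remainder 32
37 ÷ 32 → quotient 1, remainder 5
32 ÷ 5 → quotient 6, remainder 2
5 ÷ 2 → quotient 2, remainder 1
2 ÷ 1 → quotient 2, remainder 0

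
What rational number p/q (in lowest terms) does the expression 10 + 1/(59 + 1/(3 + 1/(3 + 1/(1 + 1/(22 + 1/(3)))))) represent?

535261/53436

Compute successive convergents:
a_0 = 10: 10/1
a_1 = 59: 591/59
a_2 = 3: 1783/178
a_3 = 3: 5940/593
a_4 = 1: 7723/771
a_5 = 22: 175846/17555
a_6 = 3: 535261/53436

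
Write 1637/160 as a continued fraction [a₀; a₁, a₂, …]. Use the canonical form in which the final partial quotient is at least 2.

Apply division with remainder until the remainder is 0:
1637 ÷ 160 → quotient 10, remainder 37
160 ÷ 37 → quotient 4, remainder 12
37 ÷ 12 → quotient 3, remainder 1
12 ÷ 1 → quotient 12, remainder 0

[10; 4, 3, 12]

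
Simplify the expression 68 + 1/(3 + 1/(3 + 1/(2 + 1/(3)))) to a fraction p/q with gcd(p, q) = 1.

5396/79

Start with 3.
2 + 1/(3/1) = 2 + 1/3 = 7/3
3 + 1/(7/3) = 3 + 3/7 = 24/7
3 + 1/(24/7) = 3 + 7/24 = 79/24
68 + 1/(79/24) = 68 + 24/79 = 5396/79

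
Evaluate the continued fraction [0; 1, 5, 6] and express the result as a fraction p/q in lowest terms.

31/37

Starting at the tail and folding back:
Start with 6.
5 + 1/(6/1) = 5 + 1/6 = 31/6
1 + 1/(31/6) = 1 + 6/31 = 37/31
0 + 1/(37/31) = 0 + 31/37 = 31/37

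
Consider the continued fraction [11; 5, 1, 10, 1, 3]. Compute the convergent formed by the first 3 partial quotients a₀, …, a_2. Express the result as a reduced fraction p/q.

67/6

Start with 1.
5 + 1/(1/1) = 5 + 1/1 = 6/1
11 + 1/(6/1) = 11 + 1/6 = 67/6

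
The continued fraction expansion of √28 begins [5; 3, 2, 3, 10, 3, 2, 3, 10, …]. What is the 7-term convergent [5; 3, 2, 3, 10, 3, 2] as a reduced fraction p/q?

Build up convergents one term at a time:
a_0 = 5: 5/1
a_1 = 3: 16/3
a_2 = 2: 37/7
a_3 = 3: 127/24
a_4 = 10: 1307/247
a_5 = 3: 4048/765
a_6 = 2: 9403/1777

9403/1777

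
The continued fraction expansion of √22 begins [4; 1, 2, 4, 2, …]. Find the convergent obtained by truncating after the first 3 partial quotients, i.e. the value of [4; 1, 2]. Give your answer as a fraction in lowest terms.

14/3

Start with 2.
1 + 1/(2/1) = 1 + 1/2 = 3/2
4 + 1/(3/2) = 4 + 2/3 = 14/3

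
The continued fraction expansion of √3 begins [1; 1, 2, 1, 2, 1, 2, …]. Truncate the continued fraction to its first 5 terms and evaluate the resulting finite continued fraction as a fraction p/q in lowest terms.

Collapse the nested fraction from the inside out:
Start with 2.
1 + 1/(2/1) = 1 + 1/2 = 3/2
2 + 1/(3/2) = 2 + 2/3 = 8/3
1 + 1/(8/3) = 1 + 3/8 = 11/8
1 + 1/(11/8) = 1 + 8/11 = 19/11

19/11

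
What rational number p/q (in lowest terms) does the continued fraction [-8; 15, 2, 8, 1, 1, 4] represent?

Start with 4.
1 + 1/(4/1) = 1 + 1/4 = 5/4
1 + 1/(5/4) = 1 + 4/5 = 9/5
8 + 1/(9/5) = 8 + 5/9 = 77/9
2 + 1/(77/9) = 2 + 9/77 = 163/77
15 + 1/(163/77) = 15 + 77/163 = 2522/163
-8 + 1/(2522/163) = -8 + 163/2522 = -20013/2522

-20013/2522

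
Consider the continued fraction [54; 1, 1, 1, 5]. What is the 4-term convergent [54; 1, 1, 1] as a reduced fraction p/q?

164/3

Start with 1.
1 + 1/(1/1) = 1 + 1/1 = 2/1
1 + 1/(2/1) = 1 + 1/2 = 3/2
54 + 1/(3/2) = 54 + 2/3 = 164/3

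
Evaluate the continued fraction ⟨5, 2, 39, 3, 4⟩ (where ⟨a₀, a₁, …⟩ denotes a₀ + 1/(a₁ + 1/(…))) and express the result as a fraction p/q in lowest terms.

Work from the innermost term outward:
Start with 4.
3 + 1/(4/1) = 3 + 1/4 = 13/4
39 + 1/(13/4) = 39 + 4/13 = 511/13
2 + 1/(511/13) = 2 + 13/511 = 1035/511
5 + 1/(1035/511) = 5 + 511/1035 = 5686/1035

5686/1035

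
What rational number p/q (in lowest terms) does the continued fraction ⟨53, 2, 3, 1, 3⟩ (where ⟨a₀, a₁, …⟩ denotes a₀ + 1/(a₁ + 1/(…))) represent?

1817/34

Use the convergent recurrence hₖ = aₖ·hₖ₋₁ + hₖ₋₂ (and likewise for the denominators kₖ):
a_0 = 53: 53/1
a_1 = 2: 107/2
a_2 = 3: 374/7
a_3 = 1: 481/9
a_4 = 3: 1817/34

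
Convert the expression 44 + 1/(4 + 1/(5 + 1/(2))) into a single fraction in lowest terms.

Start with 2.
5 + 1/(2/1) = 5 + 1/2 = 11/2
4 + 1/(11/2) = 4 + 2/11 = 46/11
44 + 1/(46/11) = 44 + 11/46 = 2035/46

2035/46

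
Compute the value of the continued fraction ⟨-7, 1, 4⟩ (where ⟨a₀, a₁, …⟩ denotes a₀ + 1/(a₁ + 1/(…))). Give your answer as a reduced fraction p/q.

-31/5

Start with 4.
1 + 1/(4/1) = 1 + 1/4 = 5/4
-7 + 1/(5/4) = -7 + 4/5 = -31/5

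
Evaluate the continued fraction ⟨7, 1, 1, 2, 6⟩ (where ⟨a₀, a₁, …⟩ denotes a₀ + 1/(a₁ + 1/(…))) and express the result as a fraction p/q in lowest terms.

243/32

Collapse the nested fraction from the inside out:
Start with 6.
2 + 1/(6/1) = 2 + 1/6 = 13/6
1 + 1/(13/6) = 1 + 6/13 = 19/13
1 + 1/(19/13) = 1 + 13/19 = 32/19
7 + 1/(32/19) = 7 + 19/32 = 243/32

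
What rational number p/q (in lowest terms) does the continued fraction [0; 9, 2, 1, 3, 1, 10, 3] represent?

467/4370

Collapse the nested fraction from the inside out:
Start with 3.
10 + 1/(3/1) = 10 + 1/3 = 31/3
1 + 1/(31/3) = 1 + 3/31 = 34/31
3 + 1/(34/31) = 3 + 31/34 = 133/34
1 + 1/(133/34) = 1 + 34/133 = 167/133
2 + 1/(167/133) = 2 + 133/167 = 467/167
9 + 1/(467/167) = 9 + 167/467 = 4370/467
0 + 1/(4370/467) = 0 + 467/4370 = 467/4370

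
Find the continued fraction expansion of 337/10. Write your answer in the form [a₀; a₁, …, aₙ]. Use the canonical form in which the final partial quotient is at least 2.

[33; 1, 2, 3]

Run the Euclidean algorithm, recording each quotient:
⌊337/10⌋ = 33, remainder 7
⌊10/7⌋ = 1, remainder 3
⌊7/3⌋ = 2, remainder 1
⌊3/1⌋ = 3, remainder 0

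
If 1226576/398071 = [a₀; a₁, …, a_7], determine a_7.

15

Repeatedly divide and take the remainder:
1226576 ÷ 398071 → quotient 3, remainder 32363
398071 ÷ 32363 → quotient 12, remainder 9715
32363 ÷ 9715 → quotient 3, remainder 3218
9715 ÷ 3218 → quotient 3, remainder 61
3218 ÷ 61 → quotient 52, remainder 46
61 ÷ 46 → quotient 1, remainder 15
46 ÷ 15 → quotient 3, remainder 1
15 ÷ 1 → quotient 15, remainder 0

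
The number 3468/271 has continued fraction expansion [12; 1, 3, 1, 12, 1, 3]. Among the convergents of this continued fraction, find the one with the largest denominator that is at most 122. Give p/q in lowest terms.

a_0 = 12: 12/1  (≤ bound)
a_1 = 1: 13/1  (≤ bound)
a_2 = 3: 51/4  (≤ bound)
a_3 = 1: 64/5  (≤ bound)
a_4 = 12: 819/64  (≤ bound)
a_5 = 1: 883/69  (≤ bound)
a_6 = 3: 3468/271  (> 122, stop)

883/69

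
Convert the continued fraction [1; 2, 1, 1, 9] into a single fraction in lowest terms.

a_0 = 1: 1/1
a_1 = 2: 3/2
a_2 = 1: 4/3
a_3 = 1: 7/5
a_4 = 9: 67/48

67/48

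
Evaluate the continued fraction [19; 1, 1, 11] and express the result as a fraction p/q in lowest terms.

Start with 11.
1 + 1/(11/1) = 1 + 1/11 = 12/11
1 + 1/(12/11) = 1 + 11/12 = 23/12
19 + 1/(23/12) = 19 + 12/23 = 449/23

449/23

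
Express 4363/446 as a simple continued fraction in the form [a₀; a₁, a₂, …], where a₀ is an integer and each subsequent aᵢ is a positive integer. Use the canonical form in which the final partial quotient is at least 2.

[9; 1, 3, 1, 1, 2, 19]

4363 ÷ 446 → quotient 9, remainder 349
446 ÷ 349 → quotient 1, remainder 97
349 ÷ 97 → quotient 3, remainder 58
97 ÷ 58 → quotient 1, remainder 39
58 ÷ 39 → quotient 1, remainder 19
39 ÷ 19 → quotient 2, remainder 1
19 ÷ 1 → quotient 19, remainder 0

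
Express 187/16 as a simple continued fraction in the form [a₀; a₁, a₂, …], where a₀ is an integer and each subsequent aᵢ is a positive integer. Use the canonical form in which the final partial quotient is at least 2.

[11; 1, 2, 5]

Run the Euclidean algorithm, recording each quotient:
⌊187/16⌋ = 11, remainder 11
⌊16/11⌋ = 1, remainder 5
⌊11/5⌋ = 2, remainder 1
⌊5/1⌋ = 5, remainder 0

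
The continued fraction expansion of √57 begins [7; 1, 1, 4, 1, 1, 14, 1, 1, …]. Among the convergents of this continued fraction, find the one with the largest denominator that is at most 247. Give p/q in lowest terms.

a_0 = 7: 7/1  (≤ bound)
a_1 = 1: 8/1  (≤ bound)
a_2 = 1: 15/2  (≤ bound)
a_3 = 4: 68/9  (≤ bound)
a_4 = 1: 83/11  (≤ bound)
a_5 = 1: 151/20  (≤ bound)
a_6 = 14: 2197/291  (> 247, stop)

151/20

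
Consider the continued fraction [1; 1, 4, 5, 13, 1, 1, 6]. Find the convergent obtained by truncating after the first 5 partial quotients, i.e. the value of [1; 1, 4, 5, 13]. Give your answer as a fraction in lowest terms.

Start with 13.
5 + 1/(13/1) = 5 + 1/13 = 66/13
4 + 1/(66/13) = 4 + 13/66 = 277/66
1 + 1/(277/66) = 1 + 66/277 = 343/277
1 + 1/(343/277) = 1 + 277/343 = 620/343

620/343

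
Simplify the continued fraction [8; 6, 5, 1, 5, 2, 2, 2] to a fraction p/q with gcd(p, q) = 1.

22666/2777

Collapse the nested fraction from the inside out:
Start with 2.
2 + 1/(2/1) = 2 + 1/2 = 5/2
2 + 1/(5/2) = 2 + 2/5 = 12/5
5 + 1/(12/5) = 5 + 5/12 = 65/12
1 + 1/(65/12) = 1 + 12/65 = 77/65
5 + 1/(77/65) = 5 + 65/77 = 450/77
6 + 1/(450/77) = 6 + 77/450 = 2777/450
8 + 1/(2777/450) = 8 + 450/2777 = 22666/2777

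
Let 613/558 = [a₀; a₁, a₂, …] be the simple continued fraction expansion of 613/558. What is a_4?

613 = 1·558 + 55, so a_0 = 1
558 = 10·55 + 8, so a_1 = 10
55 = 6·8 + 7, so a_2 = 6
8 = 1·7 + 1, so a_3 = 1
7 = 7·1 + 0, so a_4 = 7

7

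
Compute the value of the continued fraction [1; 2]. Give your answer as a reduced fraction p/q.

3/2

Use the convergent recurrence hₖ = aₖ·hₖ₋₁ + hₖ₋₂ (and likewise for the denominators kₖ):
a_0 = 1: 1/1
a_1 = 2: 3/2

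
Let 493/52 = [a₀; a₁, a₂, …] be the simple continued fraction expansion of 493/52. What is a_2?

12

493 = 9·52 + 25, so a_0 = 9
52 = 2·25 + 2, so a_1 = 2
25 = 12·2 + 1, so a_2 = 12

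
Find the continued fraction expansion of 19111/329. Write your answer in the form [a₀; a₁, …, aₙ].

Run the Euclidean algorithm, recording each quotient:
19111 = 58·329 + 29, so a_0 = 58
329 = 11·29 + 10, so a_1 = 11
29 = 2·10 + 9, so a_2 = 2
10 = 1·9 + 1, so a_3 = 1
9 = 9·1 + 0, so a_4 = 9

[58; 11, 2, 1, 9]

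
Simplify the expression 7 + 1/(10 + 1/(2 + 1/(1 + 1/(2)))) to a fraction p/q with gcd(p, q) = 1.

Compute successive convergents:
a_0 = 7: 7/1
a_1 = 10: 71/10
a_2 = 2: 149/21
a_3 = 1: 220/31
a_4 = 2: 589/83

589/83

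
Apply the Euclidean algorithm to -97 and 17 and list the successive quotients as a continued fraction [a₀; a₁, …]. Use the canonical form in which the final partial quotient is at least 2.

-97 = -6·17 + 5, so a_0 = -6
17 = 3·5 + 2, so a_1 = 3
5 = 2·2 + 1, so a_2 = 2
2 = 2·1 + 0, so a_3 = 2

[-6; 3, 2, 2]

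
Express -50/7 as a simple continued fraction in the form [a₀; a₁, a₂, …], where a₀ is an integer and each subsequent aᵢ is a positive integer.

[-8; 1, 6]

Repeatedly divide and take the remainder:
-50 ÷ 7 → quotient -8, remainder 6
7 ÷ 6 → quotient 1, remainder 1
6 ÷ 1 → quotient 6, remainder 0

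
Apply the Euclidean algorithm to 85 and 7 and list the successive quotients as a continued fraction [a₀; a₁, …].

Repeatedly divide and take the remainder:
85 = 12·7 + 1, so a_0 = 12
7 = 7·1 + 0, so a_1 = 7

[12; 7]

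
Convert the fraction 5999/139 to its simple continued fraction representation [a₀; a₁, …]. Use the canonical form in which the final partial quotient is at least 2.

[43; 6, 3, 7]

5999 ÷ 139 → quotient 43, remainder 22
139 ÷ 22 → quotient 6, remainder 7
22 ÷ 7 → quotient 3, remainder 1
7 ÷ 1 → quotient 7, remainder 0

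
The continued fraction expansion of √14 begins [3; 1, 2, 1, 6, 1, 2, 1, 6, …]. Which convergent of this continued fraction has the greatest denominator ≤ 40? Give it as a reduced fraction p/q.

116/31

List convergents until the denominator exceeds the bound:
a_0 = 3: 3/1  (≤ bound)
a_1 = 1: 4/1  (≤ bound)
a_2 = 2: 11/3  (≤ bound)
a_3 = 1: 15/4  (≤ bound)
a_4 = 6: 101/27  (≤ bound)
a_5 = 1: 116/31  (≤ bound)
a_6 = 2: 333/89  (> 40, stop)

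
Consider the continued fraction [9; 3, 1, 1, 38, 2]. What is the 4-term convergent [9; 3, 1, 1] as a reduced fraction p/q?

Start with 1.
1 + 1/(1/1) = 1 + 1/1 = 2/1
3 + 1/(2/1) = 3 + 1/2 = 7/2
9 + 1/(7/2) = 9 + 2/7 = 65/7

65/7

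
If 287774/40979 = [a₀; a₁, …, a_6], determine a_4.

2

Repeatedly divide and take the remainder:
287774 ÷ 40979 → quotient 7, remainder 921
40979 ÷ 921 → quotient 44, remainder 455
921 ÷ 455 → quotient 2, remainder 11
455 ÷ 11 → quotient 41, remainder 4
11 ÷ 4 → quotient 2, remainder 3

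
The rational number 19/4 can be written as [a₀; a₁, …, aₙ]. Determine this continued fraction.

[4; 1, 3]

Repeatedly divide and take the remainder:
19 = 4·4 + 3, so a_0 = 4
4 = 1·3 + 1, so a_1 = 1
3 = 3·1 + 0, so a_2 = 3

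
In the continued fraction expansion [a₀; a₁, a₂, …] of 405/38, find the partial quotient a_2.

⌊405/38⌋ = 10, remainder 25
⌊38/25⌋ = 1, remainder 13
⌊25/13⌋ = 1, remainder 12

1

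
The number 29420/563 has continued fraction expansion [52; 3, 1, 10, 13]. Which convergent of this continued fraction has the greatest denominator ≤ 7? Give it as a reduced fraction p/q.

209/4

a_0 = 52: 52/1  (≤ bound)
a_1 = 3: 157/3  (≤ bound)
a_2 = 1: 209/4  (≤ bound)
a_3 = 10: 2247/43  (> 7, stop)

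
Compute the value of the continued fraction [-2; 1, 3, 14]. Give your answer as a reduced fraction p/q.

Compute successive convergents:
a_0 = -2: -2/1
a_1 = 1: -1/1
a_2 = 3: -5/4
a_3 = 14: -71/57

-71/57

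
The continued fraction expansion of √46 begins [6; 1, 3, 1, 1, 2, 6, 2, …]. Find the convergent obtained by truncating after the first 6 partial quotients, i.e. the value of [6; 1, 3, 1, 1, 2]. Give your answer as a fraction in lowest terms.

156/23

Work from the innermost term outward:
Start with 2.
1 + 1/(2/1) = 1 + 1/2 = 3/2
1 + 1/(3/2) = 1 + 2/3 = 5/3
3 + 1/(5/3) = 3 + 3/5 = 18/5
1 + 1/(18/5) = 1 + 5/18 = 23/18
6 + 1/(23/18) = 6 + 18/23 = 156/23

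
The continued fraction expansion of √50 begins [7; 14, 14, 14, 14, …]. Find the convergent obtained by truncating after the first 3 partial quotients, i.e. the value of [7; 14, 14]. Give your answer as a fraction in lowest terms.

1393/197

Start with 14.
14 + 1/(14/1) = 14 + 1/14 = 197/14
7 + 1/(197/14) = 7 + 14/197 = 1393/197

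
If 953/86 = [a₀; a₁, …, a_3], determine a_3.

2

Run the Euclidean algorithm, recording each quotient:
953 ÷ 86 → quotient 11, remainder 7
86 ÷ 7 → quotient 12, remainder 2
7 ÷ 2 → quotient 3, remainder 1
2 ÷ 1 → quotient 2, remainder 0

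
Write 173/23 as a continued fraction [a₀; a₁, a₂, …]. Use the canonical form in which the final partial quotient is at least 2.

[7; 1, 1, 11]

173 ÷ 23 → quotient 7, remainder 12
23 ÷ 12 → quotient 1, remainder 11
12 ÷ 11 → quotient 1, remainder 1
11 ÷ 1 → quotient 11, remainder 0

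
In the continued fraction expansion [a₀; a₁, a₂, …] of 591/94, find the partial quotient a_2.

Repeatedly divide and take the remainder:
⌊591/94⌋ = 6, remainder 27
⌊94/27⌋ = 3, remainder 13
⌊27/13⌋ = 2, remainder 1

2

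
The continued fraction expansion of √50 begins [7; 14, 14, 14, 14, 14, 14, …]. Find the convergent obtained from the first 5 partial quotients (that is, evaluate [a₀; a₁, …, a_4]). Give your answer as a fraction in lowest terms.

275807/39005

Work from the innermost term outward:
Start with 14.
14 + 1/(14/1) = 14 + 1/14 = 197/14
14 + 1/(197/14) = 14 + 14/197 = 2772/197
14 + 1/(2772/197) = 14 + 197/2772 = 39005/2772
7 + 1/(39005/2772) = 7 + 2772/39005 = 275807/39005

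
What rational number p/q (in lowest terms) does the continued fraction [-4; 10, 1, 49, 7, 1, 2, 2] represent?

a_0 = -4: -4/1
a_1 = 10: -39/10
a_2 = 1: -43/11
a_3 = 49: -2146/549
a_4 = 7: -15065/3854
a_5 = 1: -17211/4403
a_6 = 2: -49487/12660
a_7 = 2: -116185/29723

-116185/29723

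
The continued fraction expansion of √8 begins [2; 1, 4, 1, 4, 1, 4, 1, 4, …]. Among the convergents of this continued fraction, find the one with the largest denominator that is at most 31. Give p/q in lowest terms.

a_0 = 2: 2/1  (≤ bound)
a_1 = 1: 3/1  (≤ bound)
a_2 = 4: 14/5  (≤ bound)
a_3 = 1: 17/6  (≤ bound)
a_4 = 4: 82/29  (≤ bound)
a_5 = 1: 99/35  (> 31, stop)

82/29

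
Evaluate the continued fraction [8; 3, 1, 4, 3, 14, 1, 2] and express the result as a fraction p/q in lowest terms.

22647/2741

Starting at the tail and folding back:
Start with 2.
1 + 1/(2/1) = 1 + 1/2 = 3/2
14 + 1/(3/2) = 14 + 2/3 = 44/3
3 + 1/(44/3) = 3 + 3/44 = 135/44
4 + 1/(135/44) = 4 + 44/135 = 584/135
1 + 1/(584/135) = 1 + 135/584 = 719/584
3 + 1/(719/584) = 3 + 584/719 = 2741/719
8 + 1/(2741/719) = 8 + 719/2741 = 22647/2741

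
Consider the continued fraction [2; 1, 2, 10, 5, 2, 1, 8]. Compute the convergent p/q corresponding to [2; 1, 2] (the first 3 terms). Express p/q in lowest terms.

8/3

Work from the innermost term outward:
Start with 2.
1 + 1/(2/1) = 1 + 1/2 = 3/2
2 + 1/(3/2) = 2 + 2/3 = 8/3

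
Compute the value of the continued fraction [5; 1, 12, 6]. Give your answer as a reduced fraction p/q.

Use the convergent recurrence hₖ = aₖ·hₖ₋₁ + hₖ₋₂ (and likewise for the denominators kₖ):
a_0 = 5: 5/1
a_1 = 1: 6/1
a_2 = 12: 77/13
a_3 = 6: 468/79

468/79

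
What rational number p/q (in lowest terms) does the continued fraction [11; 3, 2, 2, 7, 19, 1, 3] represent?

Build up convergents one term at a time:
a_0 = 11: 11/1
a_1 = 3: 34/3
a_2 = 2: 79/7
a_3 = 2: 192/17
a_4 = 7: 1423/126
a_5 = 19: 27229/2411
a_6 = 1: 28652/2537
a_7 = 3: 113185/10022

113185/10022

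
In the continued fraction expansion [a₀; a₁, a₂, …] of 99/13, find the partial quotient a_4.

99 ÷ 13 → quotient 7, remainder 8
13 ÷ 8 → quotient 1, remainder 5
8 ÷ 5 → quotient 1, remainder 3
5 ÷ 3 → quotient 1, remainder 2
3 ÷ 2 → quotient 1, remainder 1

1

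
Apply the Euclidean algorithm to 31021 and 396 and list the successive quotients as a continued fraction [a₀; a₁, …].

[78; 2, 1, 43, 3]

31021 ÷ 396 → quotient 78, remainder 133
396 ÷ 133 → quotient 2, remainder 130
133 ÷ 130 → quotient 1, remainder 3
130 ÷ 3 → quotient 43, remainder 1
3 ÷ 1 → quotient 3, remainder 0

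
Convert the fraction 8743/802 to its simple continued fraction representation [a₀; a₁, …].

Run the Euclidean algorithm, recording each quotient:
8743 ÷ 802 → quotient 10, remainder 723
802 ÷ 723 → quotient 1, remainder 79
723 ÷ 79 → quotient 9, remainder 12
79 ÷ 12 → quotient 6, remainder 7
12 ÷ 7 → quotient 1, remainder 5
7 ÷ 5 → quotient 1, remainder 2
5 ÷ 2 → quotient 2, remainder 1
2 ÷ 1 → quotient 2, remainder 0

[10; 1, 9, 6, 1, 1, 2, 2]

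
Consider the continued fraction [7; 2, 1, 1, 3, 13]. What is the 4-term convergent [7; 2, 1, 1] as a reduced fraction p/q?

37/5

Start with 1.
1 + 1/(1/1) = 1 + 1/1 = 2/1
2 + 1/(2/1) = 2 + 1/2 = 5/2
7 + 1/(5/2) = 7 + 2/5 = 37/5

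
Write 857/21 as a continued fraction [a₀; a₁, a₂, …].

[40; 1, 4, 4]

Apply division with remainder until the remainder is 0:
857 ÷ 21 → quotient 40, remainder 17
21 ÷ 17 → quotient 1, remainder 4
17 ÷ 4 → quotient 4, remainder 1
4 ÷ 1 → quotient 4, remainder 0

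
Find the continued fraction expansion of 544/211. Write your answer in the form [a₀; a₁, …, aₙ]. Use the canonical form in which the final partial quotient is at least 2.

[2; 1, 1, 2, 1, 2, 3, 3]

544 = 2·211 + 122, so a_0 = 2
211 = 1·122 + 89, so a_1 = 1
122 = 1·89 + 33, so a_2 = 1
89 = 2·33 + 23, so a_3 = 2
33 = 1·23 + 10, so a_4 = 1
23 = 2·10 + 3, so a_5 = 2
10 = 3·3 + 1, so a_6 = 3
3 = 3·1 + 0, so a_7 = 3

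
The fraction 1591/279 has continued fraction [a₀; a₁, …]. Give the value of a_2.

Repeatedly divide and take the remainder:
1591 = 5·279 + 196, so a_0 = 5
279 = 1·196 + 83, so a_1 = 1
196 = 2·83 + 30, so a_2 = 2

2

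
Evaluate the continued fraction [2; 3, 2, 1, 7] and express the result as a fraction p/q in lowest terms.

177/77

Start with 7.
1 + 1/(7/1) = 1 + 1/7 = 8/7
2 + 1/(8/7) = 2 + 7/8 = 23/8
3 + 1/(23/8) = 3 + 8/23 = 77/23
2 + 1/(77/23) = 2 + 23/77 = 177/77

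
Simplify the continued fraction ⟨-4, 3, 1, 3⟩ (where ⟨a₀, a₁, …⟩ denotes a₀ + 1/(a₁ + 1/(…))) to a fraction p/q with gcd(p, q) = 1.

Start with 3.
1 + 1/(3/1) = 1 + 1/3 = 4/3
3 + 1/(4/3) = 3 + 3/4 = 15/4
-4 + 1/(15/4) = -4 + 4/15 = -56/15

-56/15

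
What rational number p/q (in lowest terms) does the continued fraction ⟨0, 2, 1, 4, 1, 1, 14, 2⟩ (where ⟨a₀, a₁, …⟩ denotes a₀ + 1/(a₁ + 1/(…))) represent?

a_0 = 0: 0/1
a_1 = 2: 1/2
a_2 = 1: 1/3
a_3 = 4: 5/14
a_4 = 1: 6/17
a_5 = 1: 11/31
a_6 = 14: 160/451
a_7 = 2: 331/933

331/933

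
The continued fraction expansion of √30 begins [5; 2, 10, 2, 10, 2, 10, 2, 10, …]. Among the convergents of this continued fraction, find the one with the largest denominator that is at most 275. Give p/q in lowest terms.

a_0 = 5: 5/1  (≤ bound)
a_1 = 2: 11/2  (≤ bound)
a_2 = 10: 115/21  (≤ bound)
a_3 = 2: 241/44  (≤ bound)
a_4 = 10: 2525/461  (> 275, stop)

241/44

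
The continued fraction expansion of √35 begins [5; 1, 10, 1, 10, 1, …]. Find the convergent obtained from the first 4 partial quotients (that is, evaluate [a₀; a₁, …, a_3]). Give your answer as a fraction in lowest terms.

71/12

Compute successive convergents:
a_0 = 5: 5/1
a_1 = 1: 6/1
a_2 = 10: 65/11
a_3 = 1: 71/12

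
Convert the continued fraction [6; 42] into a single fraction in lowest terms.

Starting at the tail and folding back:
Start with 42.
6 + 1/(42/1) = 6 + 1/42 = 253/42

253/42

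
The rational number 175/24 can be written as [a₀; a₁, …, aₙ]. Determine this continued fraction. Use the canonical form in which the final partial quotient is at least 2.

[7; 3, 2, 3]

⌊175/24⌋ = 7, remainder 7
⌊24/7⌋ = 3, remainder 3
⌊7/3⌋ = 2, remainder 1
⌊3/1⌋ = 3, remainder 0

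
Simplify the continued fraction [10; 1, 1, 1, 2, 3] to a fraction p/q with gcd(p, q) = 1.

287/27

Build up convergents one term at a time:
a_0 = 10: 10/1
a_1 = 1: 11/1
a_2 = 1: 21/2
a_3 = 1: 32/3
a_4 = 2: 85/8
a_5 = 3: 287/27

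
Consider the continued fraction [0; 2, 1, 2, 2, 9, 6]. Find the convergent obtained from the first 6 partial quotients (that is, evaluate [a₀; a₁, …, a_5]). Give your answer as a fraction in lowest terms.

Start with 9.
2 + 1/(9/1) = 2 + 1/9 = 19/9
2 + 1/(19/9) = 2 + 9/19 = 47/19
1 + 1/(47/19) = 1 + 19/47 = 66/47
2 + 1/(66/47) = 2 + 47/66 = 179/66
0 + 1/(179/66) = 0 + 66/179 = 66/179

66/179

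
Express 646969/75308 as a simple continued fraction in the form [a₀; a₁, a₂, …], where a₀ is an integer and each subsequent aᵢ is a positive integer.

Apply division with remainder until the remainder is 0:
⌊646969/75308⌋ = 8, remainder 44505
⌊75308/44505⌋ = 1, remainder 30803
⌊44505/30803⌋ = 1, remainder 13702
⌊30803/13702⌋ = 2, remainder 3399
⌊13702/3399⌋ = 4, remainder 106
⌊3399/106⌋ = 32, remainder 7
⌊106/7⌋ = 15, remainder 1
⌊7/1⌋ = 7, remainder 0

[8; 1, 1, 2, 4, 32, 15, 7]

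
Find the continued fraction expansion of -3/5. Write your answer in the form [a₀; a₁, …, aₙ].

-3 ÷ 5 → quotient -1, remainder 2
5 ÷ 2 → quotient 2, remainder 1
2 ÷ 1 → quotient 2, remainder 0

[-1; 2, 2]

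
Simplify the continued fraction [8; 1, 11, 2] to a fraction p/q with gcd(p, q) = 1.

a_0 = 8: 8/1
a_1 = 1: 9/1
a_2 = 11: 107/12
a_3 = 2: 223/25

223/25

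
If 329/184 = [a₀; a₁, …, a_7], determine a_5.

Apply division with remainder until the remainder is 0:
329 ÷ 184 → quotient 1, remainder 145
184 ÷ 145 → quotient 1, remainder 39
145 ÷ 39 → quotient 3, remainder 28
39 ÷ 28 → quotient 1, remainder 11
28 ÷ 11 → quotient 2, remainder 6
11 ÷ 6 → quotient 1, remainder 5

1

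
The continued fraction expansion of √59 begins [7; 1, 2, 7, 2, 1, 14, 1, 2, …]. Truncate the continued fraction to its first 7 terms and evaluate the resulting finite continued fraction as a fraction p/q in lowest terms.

7781/1013

a_0 = 7: 7/1
a_1 = 1: 8/1
a_2 = 2: 23/3
a_3 = 7: 169/22
a_4 = 2: 361/47
a_5 = 1: 530/69
a_6 = 14: 7781/1013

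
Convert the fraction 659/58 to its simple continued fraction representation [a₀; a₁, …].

[11; 2, 1, 3, 5]

Apply division with remainder until the remainder is 0:
659 = 11·58 + 21, so a_0 = 11
58 = 2·21 + 16, so a_1 = 2
21 = 1·16 + 5, so a_2 = 1
16 = 3·5 + 1, so a_3 = 3
5 = 5·1 + 0, so a_4 = 5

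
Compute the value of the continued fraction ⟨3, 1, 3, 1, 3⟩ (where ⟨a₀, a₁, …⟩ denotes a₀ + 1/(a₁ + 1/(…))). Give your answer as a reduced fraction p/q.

a_0 = 3: 3/1
a_1 = 1: 4/1
a_2 = 3: 15/4
a_3 = 1: 19/5
a_4 = 3: 72/19

72/19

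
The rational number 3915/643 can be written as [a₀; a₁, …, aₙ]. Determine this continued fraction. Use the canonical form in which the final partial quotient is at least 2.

[6; 11, 3, 1, 1, 3, 2]

3915 ÷ 643 → quotient 6, remainder 57
643 ÷ 57 → quotient 11, remainder 16
57 ÷ 16 → quotient 3, remainder 9
16 ÷ 9 → quotient 1, remainder 7
9 ÷ 7 → quotient 1, remainder 2
7 ÷ 2 → quotient 3, remainder 1
2 ÷ 1 → quotient 2, remainder 0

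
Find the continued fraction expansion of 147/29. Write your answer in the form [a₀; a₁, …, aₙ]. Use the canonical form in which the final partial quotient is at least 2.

147 ÷ 29 → quotient 5, remainder 2
29 ÷ 2 → quotient 14, remainder 1
2 ÷ 1 → quotient 2, remainder 0

[5; 14, 2]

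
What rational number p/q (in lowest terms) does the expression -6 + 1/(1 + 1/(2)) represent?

-16/3

Starting at the tail and folding back:
Start with 2.
1 + 1/(2/1) = 1 + 1/2 = 3/2
-6 + 1/(3/2) = -6 + 2/3 = -16/3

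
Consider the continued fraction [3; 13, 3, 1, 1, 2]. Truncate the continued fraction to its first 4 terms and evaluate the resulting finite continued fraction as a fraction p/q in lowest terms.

Compute successive convergents:
a_0 = 3: 3/1
a_1 = 13: 40/13
a_2 = 3: 123/40
a_3 = 1: 163/53

163/53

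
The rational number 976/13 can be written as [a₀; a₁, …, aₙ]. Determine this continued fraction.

⌊976/13⌋ = 75, remainder 1
⌊13/1⌋ = 13, remainder 0

[75; 13]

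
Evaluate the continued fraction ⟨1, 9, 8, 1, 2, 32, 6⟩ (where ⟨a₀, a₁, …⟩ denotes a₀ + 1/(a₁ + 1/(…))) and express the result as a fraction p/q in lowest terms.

a_0 = 1: 1/1
a_1 = 9: 10/9
a_2 = 8: 81/73
a_3 = 1: 91/82
a_4 = 2: 263/237
a_5 = 32: 8507/7666
a_6 = 6: 51305/46233

51305/46233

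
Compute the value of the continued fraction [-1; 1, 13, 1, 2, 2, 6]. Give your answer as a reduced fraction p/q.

-45/662

Collapse the nested fraction from the inside out:
Start with 6.
2 + 1/(6/1) = 2 + 1/6 = 13/6
2 + 1/(13/6) = 2 + 6/13 = 32/13
1 + 1/(32/13) = 1 + 13/32 = 45/32
13 + 1/(45/32) = 13 + 32/45 = 617/45
1 + 1/(617/45) = 1 + 45/617 = 662/617
-1 + 1/(662/617) = -1 + 617/662 = -45/662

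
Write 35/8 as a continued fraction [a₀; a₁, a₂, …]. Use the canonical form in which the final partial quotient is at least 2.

[4; 2, 1, 2]

35 = 4·8 + 3, so a_0 = 4
8 = 2·3 + 2, so a_1 = 2
3 = 1·2 + 1, so a_2 = 1
2 = 2·1 + 0, so a_3 = 2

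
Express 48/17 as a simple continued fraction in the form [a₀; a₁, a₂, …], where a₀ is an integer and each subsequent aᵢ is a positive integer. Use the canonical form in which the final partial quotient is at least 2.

Apply division with remainder until the remainder is 0:
48 = 2·17 + 14, so a_0 = 2
17 = 1·14 + 3, so a_1 = 1
14 = 4·3 + 2, so a_2 = 4
3 = 1·2 + 1, so a_3 = 1
2 = 2·1 + 0, so a_4 = 2

[2; 1, 4, 1, 2]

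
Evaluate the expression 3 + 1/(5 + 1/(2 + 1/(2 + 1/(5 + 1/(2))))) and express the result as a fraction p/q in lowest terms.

Use the convergent recurrence hₖ = aₖ·hₖ₋₁ + hₖ₋₂ (and likewise for the denominators kₖ):
a_0 = 3: 3/1
a_1 = 5: 16/5
a_2 = 2: 35/11
a_3 = 2: 86/27
a_4 = 5: 465/146
a_5 = 2: 1016/319

1016/319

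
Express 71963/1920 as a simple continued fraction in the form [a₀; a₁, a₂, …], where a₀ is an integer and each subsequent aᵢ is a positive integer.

[37; 2, 12, 2, 8, 1, 3]

71963 ÷ 1920 → quotient 37, remainder 923
1920 ÷ 923 → quotient 2, remainder 74
923 ÷ 74 → quotient 12, remainder 35
74 ÷ 35 → quotient 2, remainder 4
35 ÷ 4 → quotient 8, remainder 3
4 ÷ 3 → quotient 1, remainder 1
3 ÷ 1 → quotient 3, remainder 0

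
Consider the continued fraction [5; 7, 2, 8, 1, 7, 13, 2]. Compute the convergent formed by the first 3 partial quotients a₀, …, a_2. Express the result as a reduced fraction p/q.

Collapse the nested fraction from the inside out:
Start with 2.
7 + 1/(2/1) = 7 + 1/2 = 15/2
5 + 1/(15/2) = 5 + 2/15 = 77/15

77/15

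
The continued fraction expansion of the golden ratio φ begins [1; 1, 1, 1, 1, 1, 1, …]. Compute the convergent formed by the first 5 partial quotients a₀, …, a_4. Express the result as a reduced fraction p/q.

8/5

Build up convergents one term at a time:
a_0 = 1: 1/1
a_1 = 1: 2/1
a_2 = 1: 3/2
a_3 = 1: 5/3
a_4 = 1: 8/5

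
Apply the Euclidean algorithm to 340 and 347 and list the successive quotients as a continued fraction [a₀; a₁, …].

340 ÷ 347 → quotient 0, remainder 340
347 ÷ 340 → quotient 1, remainder 7
340 ÷ 7 → quotient 48, remainder 4
7 ÷ 4 → quotient 1, remainder 3
4 ÷ 3 → quotient 1, remainder 1
3 ÷ 1 → quotient 3, remainder 0

[0; 1, 48, 1, 1, 3]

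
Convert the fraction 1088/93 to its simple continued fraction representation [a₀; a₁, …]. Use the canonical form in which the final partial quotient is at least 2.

[11; 1, 2, 3, 9]

1088 = 11·93 + 65, so a_0 = 11
93 = 1·65 + 28, so a_1 = 1
65 = 2·28 + 9, so a_2 = 2
28 = 3·9 + 1, so a_3 = 3
9 = 9·1 + 0, so a_4 = 9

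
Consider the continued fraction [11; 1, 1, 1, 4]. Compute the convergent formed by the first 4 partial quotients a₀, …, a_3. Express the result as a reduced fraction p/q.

Compute successive convergents:
a_0 = 11: 11/1
a_1 = 1: 12/1
a_2 = 1: 23/2
a_3 = 1: 35/3

35/3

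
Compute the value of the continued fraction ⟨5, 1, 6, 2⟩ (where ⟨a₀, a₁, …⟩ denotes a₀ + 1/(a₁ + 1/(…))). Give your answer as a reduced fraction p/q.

Starting at the tail and folding back:
Start with 2.
6 + 1/(2/1) = 6 + 1/2 = 13/2
1 + 1/(13/2) = 1 + 2/13 = 15/13
5 + 1/(15/13) = 5 + 13/15 = 88/15

88/15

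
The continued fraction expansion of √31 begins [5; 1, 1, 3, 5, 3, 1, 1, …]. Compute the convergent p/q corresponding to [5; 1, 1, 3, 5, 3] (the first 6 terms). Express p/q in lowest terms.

657/118

Start with 3.
5 + 1/(3/1) = 5 + 1/3 = 16/3
3 + 1/(16/3) = 3 + 3/16 = 51/16
1 + 1/(51/16) = 1 + 16/51 = 67/51
1 + 1/(67/51) = 1 + 51/67 = 118/67
5 + 1/(118/67) = 5 + 67/118 = 657/118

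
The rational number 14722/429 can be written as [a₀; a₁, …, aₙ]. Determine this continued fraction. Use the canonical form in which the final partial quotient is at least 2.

14722 = 34·429 + 136, so a_0 = 34
429 = 3·136 + 21, so a_1 = 3
136 = 6·21 + 10, so a_2 = 6
21 = 2·10 + 1, so a_3 = 2
10 = 10·1 + 0, so a_4 = 10

[34; 3, 6, 2, 10]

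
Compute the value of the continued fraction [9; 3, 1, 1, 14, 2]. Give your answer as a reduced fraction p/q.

1959/211

Start with 2.
14 + 1/(2/1) = 14 + 1/2 = 29/2
1 + 1/(29/2) = 1 + 2/29 = 31/29
1 + 1/(31/29) = 1 + 29/31 = 60/31
3 + 1/(60/31) = 3 + 31/60 = 211/60
9 + 1/(211/60) = 9 + 60/211 = 1959/211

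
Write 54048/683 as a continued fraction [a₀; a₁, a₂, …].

[79; 7, 1, 1, 45]

Apply division with remainder until the remainder is 0:
⌊54048/683⌋ = 79, remainder 91
⌊683/91⌋ = 7, remainder 46
⌊91/46⌋ = 1, remainder 45
⌊46/45⌋ = 1, remainder 1
⌊45/1⌋ = 45, remainder 0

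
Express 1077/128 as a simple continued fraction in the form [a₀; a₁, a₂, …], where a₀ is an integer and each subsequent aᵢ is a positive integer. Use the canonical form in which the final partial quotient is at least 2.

1077 = 8·128 + 53, so a_0 = 8
128 = 2·53 + 22, so a_1 = 2
53 = 2·22 + 9, so a_2 = 2
22 = 2·9 + 4, so a_3 = 2
9 = 2·4 + 1, so a_4 = 2
4 = 4·1 + 0, so a_5 = 4

[8; 2, 2, 2, 2, 4]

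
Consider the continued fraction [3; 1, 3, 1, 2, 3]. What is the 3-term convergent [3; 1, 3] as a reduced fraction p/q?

a_0 = 3: 3/1
a_1 = 1: 4/1
a_2 = 3: 15/4

15/4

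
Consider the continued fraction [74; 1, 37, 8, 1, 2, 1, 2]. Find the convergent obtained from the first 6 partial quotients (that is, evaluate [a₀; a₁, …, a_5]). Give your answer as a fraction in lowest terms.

Starting at the tail and folding back:
Start with 2.
1 + 1/(2/1) = 1 + 1/2 = 3/2
8 + 1/(3/2) = 8 + 2/3 = 26/3
37 + 1/(26/3) = 37 + 3/26 = 965/26
1 + 1/(965/26) = 1 + 26/965 = 991/965
74 + 1/(991/965) = 74 + 965/991 = 74299/991

74299/991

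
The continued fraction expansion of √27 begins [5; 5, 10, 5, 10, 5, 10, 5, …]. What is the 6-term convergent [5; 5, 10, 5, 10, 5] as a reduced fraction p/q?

70226/13515

Start with 5.
10 + 1/(5/1) = 10 + 1/5 = 51/5
5 + 1/(51/5) = 5 + 5/51 = 260/51
10 + 1/(260/51) = 10 + 51/260 = 2651/260
5 + 1/(2651/260) = 5 + 260/2651 = 13515/2651
5 + 1/(13515/2651) = 5 + 2651/13515 = 70226/13515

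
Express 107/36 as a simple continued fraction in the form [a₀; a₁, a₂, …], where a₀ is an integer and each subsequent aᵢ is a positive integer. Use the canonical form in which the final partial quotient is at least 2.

Apply division with remainder until the remainder is 0:
⌊107/36⌋ = 2, remainder 35
⌊36/35⌋ = 1, remainder 1
⌊35/1⌋ = 35, remainder 0

[2; 1, 35]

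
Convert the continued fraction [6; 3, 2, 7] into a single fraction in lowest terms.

Start with 7.
2 + 1/(7/1) = 2 + 1/7 = 15/7
3 + 1/(15/7) = 3 + 7/15 = 52/15
6 + 1/(52/15) = 6 + 15/52 = 327/52

327/52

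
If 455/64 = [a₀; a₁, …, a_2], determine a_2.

⌊455/64⌋ = 7, remainder 7
⌊64/7⌋ = 9, remainder 1
⌊7/1⌋ = 7, remainder 0

7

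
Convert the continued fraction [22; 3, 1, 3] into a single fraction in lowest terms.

334/15

Build up convergents one term at a time:
a_0 = 22: 22/1
a_1 = 3: 67/3
a_2 = 1: 89/4
a_3 = 3: 334/15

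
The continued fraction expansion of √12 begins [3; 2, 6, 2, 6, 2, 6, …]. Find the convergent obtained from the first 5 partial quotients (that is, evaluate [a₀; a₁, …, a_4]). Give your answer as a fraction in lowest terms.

Collapse the nested fraction from the inside out:
Start with 6.
2 + 1/(6/1) = 2 + 1/6 = 13/6
6 + 1/(13/6) = 6 + 6/13 = 84/13
2 + 1/(84/13) = 2 + 13/84 = 181/84
3 + 1/(181/84) = 3 + 84/181 = 627/181

627/181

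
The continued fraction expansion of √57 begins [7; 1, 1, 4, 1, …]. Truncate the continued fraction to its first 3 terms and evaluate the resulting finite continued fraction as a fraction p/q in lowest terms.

Start with 1.
1 + 1/(1/1) = 1 + 1/1 = 2/1
7 + 1/(2/1) = 7 + 1/2 = 15/2

15/2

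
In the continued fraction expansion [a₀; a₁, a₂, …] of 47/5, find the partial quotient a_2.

47 = 9·5 + 2, so a_0 = 9
5 = 2·2 + 1, so a_1 = 2
2 = 2·1 + 0, so a_2 = 2

2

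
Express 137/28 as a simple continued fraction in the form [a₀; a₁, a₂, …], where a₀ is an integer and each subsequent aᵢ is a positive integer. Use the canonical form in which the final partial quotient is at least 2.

[4; 1, 8, 3]

137 ÷ 28 → quotient 4, remainder 25
28 ÷ 25 → quotient 1, remainder 3
25 ÷ 3 → quotient 8, remainder 1
3 ÷ 1 → quotient 3, remainder 0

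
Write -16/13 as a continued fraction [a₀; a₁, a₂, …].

[-2; 1, 3, 3]

-16 ÷ 13 → quotient -2, remainder 10
13 ÷ 10 → quotient 1, remainder 3
10 ÷ 3 → quotient 3, remainder 1
3 ÷ 1 → quotient 3, remainder 0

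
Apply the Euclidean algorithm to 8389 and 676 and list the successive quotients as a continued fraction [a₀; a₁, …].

[12; 2, 2, 3, 1, 2, 3, 3]

⌊8389/676⌋ = 12, remainder 277
⌊676/277⌋ = 2, remainder 122
⌊277/122⌋ = 2, remainder 33
⌊122/33⌋ = 3, remainder 23
⌊33/23⌋ = 1, remainder 10
⌊23/10⌋ = 2, remainder 3
⌊10/3⌋ = 3, remainder 1
⌊3/1⌋ = 3, remainder 0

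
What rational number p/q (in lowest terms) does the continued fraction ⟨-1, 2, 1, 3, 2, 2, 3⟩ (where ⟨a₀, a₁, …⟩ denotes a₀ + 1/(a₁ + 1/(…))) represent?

Work from the innermost term outward:
Start with 3.
2 + 1/(3/1) = 2 + 1/3 = 7/3
2 + 1/(7/3) = 2 + 3/7 = 17/7
3 + 1/(17/7) = 3 + 7/17 = 58/17
1 + 1/(58/17) = 1 + 17/58 = 75/58
2 + 1/(75/58) = 2 + 58/75 = 208/75
-1 + 1/(208/75) = -1 + 75/208 = -133/208

-133/208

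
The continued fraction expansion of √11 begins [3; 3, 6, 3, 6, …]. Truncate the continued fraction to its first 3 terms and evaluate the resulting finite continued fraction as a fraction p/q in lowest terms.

63/19

Starting at the tail and folding back:
Start with 6.
3 + 1/(6/1) = 3 + 1/6 = 19/6
3 + 1/(19/6) = 3 + 6/19 = 63/19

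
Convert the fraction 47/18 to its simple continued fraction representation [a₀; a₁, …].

Apply division with remainder until the remainder is 0:
47 ÷ 18 → quotient 2, remainder 11
18 ÷ 11 → quotient 1, remainder 7
11 ÷ 7 → quotient 1, remainder 4
7 ÷ 4 → quotient 1, remainder 3
4 ÷ 3 → quotient 1, remainder 1
3 ÷ 1 → quotient 3, remainder 0

[2; 1, 1, 1, 1, 3]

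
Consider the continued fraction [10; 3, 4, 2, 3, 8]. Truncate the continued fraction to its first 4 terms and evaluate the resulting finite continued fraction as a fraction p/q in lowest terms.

299/29

Starting at the tail and folding back:
Start with 2.
4 + 1/(2/1) = 4 + 1/2 = 9/2
3 + 1/(9/2) = 3 + 2/9 = 29/9
10 + 1/(29/9) = 10 + 9/29 = 299/29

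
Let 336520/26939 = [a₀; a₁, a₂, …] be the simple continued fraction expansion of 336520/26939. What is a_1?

2

⌊336520/26939⌋ = 12, remainder 13252
⌊26939/13252⌋ = 2, remainder 435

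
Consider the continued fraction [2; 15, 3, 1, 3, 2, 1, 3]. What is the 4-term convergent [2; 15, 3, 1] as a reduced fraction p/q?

a_0 = 2: 2/1
a_1 = 15: 31/15
a_2 = 3: 95/46
a_3 = 1: 126/61

126/61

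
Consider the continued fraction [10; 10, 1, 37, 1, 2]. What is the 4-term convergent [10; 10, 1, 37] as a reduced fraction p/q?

Start with 37.
1 + 1/(37/1) = 1 + 1/37 = 38/37
10 + 1/(38/37) = 10 + 37/38 = 417/38
10 + 1/(417/38) = 10 + 38/417 = 4208/417

4208/417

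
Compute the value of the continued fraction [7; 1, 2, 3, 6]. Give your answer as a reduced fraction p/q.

485/63

Use the convergent recurrence hₖ = aₖ·hₖ₋₁ + hₖ₋₂ (and likewise for the denominators kₖ):
a_0 = 7: 7/1
a_1 = 1: 8/1
a_2 = 2: 23/3
a_3 = 3: 77/10
a_4 = 6: 485/63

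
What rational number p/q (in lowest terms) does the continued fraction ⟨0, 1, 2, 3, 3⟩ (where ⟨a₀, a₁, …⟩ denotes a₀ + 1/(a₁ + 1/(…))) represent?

Build up convergents one term at a time:
a_0 = 0: 0/1
a_1 = 1: 1/1
a_2 = 2: 2/3
a_3 = 3: 7/10
a_4 = 3: 23/33

23/33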